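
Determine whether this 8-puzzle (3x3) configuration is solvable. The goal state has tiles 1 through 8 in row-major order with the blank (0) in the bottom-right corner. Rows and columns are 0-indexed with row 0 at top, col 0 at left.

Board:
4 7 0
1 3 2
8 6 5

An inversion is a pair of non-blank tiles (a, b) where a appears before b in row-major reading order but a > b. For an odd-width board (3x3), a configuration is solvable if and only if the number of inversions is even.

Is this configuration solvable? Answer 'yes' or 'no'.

Inversions (pairs i<j in row-major order where tile[i] > tile[j] > 0): 12
12 is even, so the puzzle is solvable.

Answer: yes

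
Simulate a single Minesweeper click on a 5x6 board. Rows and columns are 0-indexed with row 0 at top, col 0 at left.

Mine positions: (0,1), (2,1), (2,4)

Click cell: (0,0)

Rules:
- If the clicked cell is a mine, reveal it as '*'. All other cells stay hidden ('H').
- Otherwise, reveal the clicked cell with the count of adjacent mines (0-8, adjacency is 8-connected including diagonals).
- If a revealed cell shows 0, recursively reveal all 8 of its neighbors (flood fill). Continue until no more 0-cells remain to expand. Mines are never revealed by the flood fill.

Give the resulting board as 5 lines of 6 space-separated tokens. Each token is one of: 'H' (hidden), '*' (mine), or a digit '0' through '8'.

1 H H H H H
H H H H H H
H H H H H H
H H H H H H
H H H H H H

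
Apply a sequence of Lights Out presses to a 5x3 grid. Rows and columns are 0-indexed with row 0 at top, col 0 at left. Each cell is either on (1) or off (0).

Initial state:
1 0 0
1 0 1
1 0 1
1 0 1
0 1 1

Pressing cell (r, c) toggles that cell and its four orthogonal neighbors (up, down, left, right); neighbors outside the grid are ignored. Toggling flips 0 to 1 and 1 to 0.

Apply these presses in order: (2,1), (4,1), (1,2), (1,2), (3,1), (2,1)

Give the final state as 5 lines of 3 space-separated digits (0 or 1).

Answer: 1 0 0
1 0 1
1 1 1
0 0 0
1 1 0

Derivation:
After press 1 at (2,1):
1 0 0
1 1 1
0 1 0
1 1 1
0 1 1

After press 2 at (4,1):
1 0 0
1 1 1
0 1 0
1 0 1
1 0 0

After press 3 at (1,2):
1 0 1
1 0 0
0 1 1
1 0 1
1 0 0

After press 4 at (1,2):
1 0 0
1 1 1
0 1 0
1 0 1
1 0 0

After press 5 at (3,1):
1 0 0
1 1 1
0 0 0
0 1 0
1 1 0

After press 6 at (2,1):
1 0 0
1 0 1
1 1 1
0 0 0
1 1 0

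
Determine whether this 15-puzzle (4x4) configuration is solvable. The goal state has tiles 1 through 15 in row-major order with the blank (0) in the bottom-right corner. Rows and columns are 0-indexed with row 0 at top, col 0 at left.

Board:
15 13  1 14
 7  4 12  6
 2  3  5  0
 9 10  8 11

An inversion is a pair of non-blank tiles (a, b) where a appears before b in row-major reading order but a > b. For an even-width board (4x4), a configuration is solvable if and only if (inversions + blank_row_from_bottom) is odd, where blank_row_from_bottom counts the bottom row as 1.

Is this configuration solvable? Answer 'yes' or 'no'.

Inversions: 57
Blank is in row 2 (0-indexed from top), which is row 2 counting from the bottom (bottom = 1).
57 + 2 = 59, which is odd, so the puzzle is solvable.

Answer: yes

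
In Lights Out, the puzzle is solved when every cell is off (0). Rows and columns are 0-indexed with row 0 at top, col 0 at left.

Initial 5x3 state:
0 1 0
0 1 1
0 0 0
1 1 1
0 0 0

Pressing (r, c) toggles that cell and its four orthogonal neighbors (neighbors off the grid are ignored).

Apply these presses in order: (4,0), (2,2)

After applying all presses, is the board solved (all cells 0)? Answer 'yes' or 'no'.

Answer: no

Derivation:
After press 1 at (4,0):
0 1 0
0 1 1
0 0 0
0 1 1
1 1 0

After press 2 at (2,2):
0 1 0
0 1 0
0 1 1
0 1 0
1 1 0

Lights still on: 7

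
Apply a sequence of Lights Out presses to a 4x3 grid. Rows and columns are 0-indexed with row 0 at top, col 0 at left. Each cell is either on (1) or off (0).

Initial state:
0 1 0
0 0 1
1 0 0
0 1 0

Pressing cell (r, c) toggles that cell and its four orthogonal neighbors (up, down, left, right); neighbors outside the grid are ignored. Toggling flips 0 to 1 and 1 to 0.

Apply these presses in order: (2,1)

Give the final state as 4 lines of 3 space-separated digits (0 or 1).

After press 1 at (2,1):
0 1 0
0 1 1
0 1 1
0 0 0

Answer: 0 1 0
0 1 1
0 1 1
0 0 0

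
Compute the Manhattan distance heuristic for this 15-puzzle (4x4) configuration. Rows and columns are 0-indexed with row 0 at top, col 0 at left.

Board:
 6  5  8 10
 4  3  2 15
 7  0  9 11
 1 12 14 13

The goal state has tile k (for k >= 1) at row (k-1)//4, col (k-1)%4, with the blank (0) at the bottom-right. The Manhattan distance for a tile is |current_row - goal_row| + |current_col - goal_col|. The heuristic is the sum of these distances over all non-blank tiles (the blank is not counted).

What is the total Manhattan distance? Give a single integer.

Answer: 37

Derivation:
Tile 6: (0,0)->(1,1) = 2
Tile 5: (0,1)->(1,0) = 2
Tile 8: (0,2)->(1,3) = 2
Tile 10: (0,3)->(2,1) = 4
Tile 4: (1,0)->(0,3) = 4
Tile 3: (1,1)->(0,2) = 2
Tile 2: (1,2)->(0,1) = 2
Tile 15: (1,3)->(3,2) = 3
Tile 7: (2,0)->(1,2) = 3
Tile 9: (2,2)->(2,0) = 2
Tile 11: (2,3)->(2,2) = 1
Tile 1: (3,0)->(0,0) = 3
Tile 12: (3,1)->(2,3) = 3
Tile 14: (3,2)->(3,1) = 1
Tile 13: (3,3)->(3,0) = 3
Sum: 2 + 2 + 2 + 4 + 4 + 2 + 2 + 3 + 3 + 2 + 1 + 3 + 3 + 1 + 3 = 37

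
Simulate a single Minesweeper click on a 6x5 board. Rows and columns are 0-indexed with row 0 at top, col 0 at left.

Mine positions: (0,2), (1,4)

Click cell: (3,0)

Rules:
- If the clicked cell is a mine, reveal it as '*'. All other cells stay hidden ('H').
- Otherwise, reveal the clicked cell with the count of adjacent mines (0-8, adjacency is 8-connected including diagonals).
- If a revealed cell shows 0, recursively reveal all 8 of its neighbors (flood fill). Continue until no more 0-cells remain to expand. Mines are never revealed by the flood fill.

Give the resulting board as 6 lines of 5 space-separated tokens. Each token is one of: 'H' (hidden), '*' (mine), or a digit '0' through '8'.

0 1 H H H
0 1 1 2 H
0 0 0 1 1
0 0 0 0 0
0 0 0 0 0
0 0 0 0 0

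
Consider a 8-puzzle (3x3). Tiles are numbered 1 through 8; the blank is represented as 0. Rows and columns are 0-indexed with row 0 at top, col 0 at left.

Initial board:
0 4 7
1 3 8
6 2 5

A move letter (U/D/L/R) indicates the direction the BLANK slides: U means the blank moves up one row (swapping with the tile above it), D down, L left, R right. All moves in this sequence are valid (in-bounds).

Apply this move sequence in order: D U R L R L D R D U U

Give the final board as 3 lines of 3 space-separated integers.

Answer: 1 0 7
3 4 8
6 2 5

Derivation:
After move 1 (D):
1 4 7
0 3 8
6 2 5

After move 2 (U):
0 4 7
1 3 8
6 2 5

After move 3 (R):
4 0 7
1 3 8
6 2 5

After move 4 (L):
0 4 7
1 3 8
6 2 5

After move 5 (R):
4 0 7
1 3 8
6 2 5

After move 6 (L):
0 4 7
1 3 8
6 2 5

After move 7 (D):
1 4 7
0 3 8
6 2 5

After move 8 (R):
1 4 7
3 0 8
6 2 5

After move 9 (D):
1 4 7
3 2 8
6 0 5

After move 10 (U):
1 4 7
3 0 8
6 2 5

After move 11 (U):
1 0 7
3 4 8
6 2 5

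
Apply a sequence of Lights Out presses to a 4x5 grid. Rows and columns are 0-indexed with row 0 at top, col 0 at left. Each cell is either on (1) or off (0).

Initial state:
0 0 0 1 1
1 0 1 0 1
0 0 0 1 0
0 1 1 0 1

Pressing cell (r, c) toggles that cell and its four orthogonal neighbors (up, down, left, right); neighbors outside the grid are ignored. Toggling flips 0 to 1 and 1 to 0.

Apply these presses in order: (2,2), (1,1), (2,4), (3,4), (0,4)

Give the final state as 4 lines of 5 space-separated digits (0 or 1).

After press 1 at (2,2):
0 0 0 1 1
1 0 0 0 1
0 1 1 0 0
0 1 0 0 1

After press 2 at (1,1):
0 1 0 1 1
0 1 1 0 1
0 0 1 0 0
0 1 0 0 1

After press 3 at (2,4):
0 1 0 1 1
0 1 1 0 0
0 0 1 1 1
0 1 0 0 0

After press 4 at (3,4):
0 1 0 1 1
0 1 1 0 0
0 0 1 1 0
0 1 0 1 1

After press 5 at (0,4):
0 1 0 0 0
0 1 1 0 1
0 0 1 1 0
0 1 0 1 1

Answer: 0 1 0 0 0
0 1 1 0 1
0 0 1 1 0
0 1 0 1 1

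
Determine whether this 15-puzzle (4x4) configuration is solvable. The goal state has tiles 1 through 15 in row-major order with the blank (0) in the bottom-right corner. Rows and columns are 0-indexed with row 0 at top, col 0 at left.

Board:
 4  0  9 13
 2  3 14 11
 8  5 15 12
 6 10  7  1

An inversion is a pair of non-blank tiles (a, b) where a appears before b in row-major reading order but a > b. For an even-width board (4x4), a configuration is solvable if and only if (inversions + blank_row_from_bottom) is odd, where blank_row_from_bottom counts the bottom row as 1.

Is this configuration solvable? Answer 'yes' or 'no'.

Inversions: 54
Blank is in row 0 (0-indexed from top), which is row 4 counting from the bottom (bottom = 1).
54 + 4 = 58, which is even, so the puzzle is not solvable.

Answer: no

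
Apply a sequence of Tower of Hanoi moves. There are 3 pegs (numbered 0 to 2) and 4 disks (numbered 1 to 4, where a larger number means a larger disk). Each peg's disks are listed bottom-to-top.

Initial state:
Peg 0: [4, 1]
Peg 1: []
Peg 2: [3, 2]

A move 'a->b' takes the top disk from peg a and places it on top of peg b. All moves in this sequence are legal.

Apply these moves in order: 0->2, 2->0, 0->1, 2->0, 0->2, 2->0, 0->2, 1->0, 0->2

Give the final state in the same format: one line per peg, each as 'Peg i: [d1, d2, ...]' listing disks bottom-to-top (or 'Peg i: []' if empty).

After move 1 (0->2):
Peg 0: [4]
Peg 1: []
Peg 2: [3, 2, 1]

After move 2 (2->0):
Peg 0: [4, 1]
Peg 1: []
Peg 2: [3, 2]

After move 3 (0->1):
Peg 0: [4]
Peg 1: [1]
Peg 2: [3, 2]

After move 4 (2->0):
Peg 0: [4, 2]
Peg 1: [1]
Peg 2: [3]

After move 5 (0->2):
Peg 0: [4]
Peg 1: [1]
Peg 2: [3, 2]

After move 6 (2->0):
Peg 0: [4, 2]
Peg 1: [1]
Peg 2: [3]

After move 7 (0->2):
Peg 0: [4]
Peg 1: [1]
Peg 2: [3, 2]

After move 8 (1->0):
Peg 0: [4, 1]
Peg 1: []
Peg 2: [3, 2]

After move 9 (0->2):
Peg 0: [4]
Peg 1: []
Peg 2: [3, 2, 1]

Answer: Peg 0: [4]
Peg 1: []
Peg 2: [3, 2, 1]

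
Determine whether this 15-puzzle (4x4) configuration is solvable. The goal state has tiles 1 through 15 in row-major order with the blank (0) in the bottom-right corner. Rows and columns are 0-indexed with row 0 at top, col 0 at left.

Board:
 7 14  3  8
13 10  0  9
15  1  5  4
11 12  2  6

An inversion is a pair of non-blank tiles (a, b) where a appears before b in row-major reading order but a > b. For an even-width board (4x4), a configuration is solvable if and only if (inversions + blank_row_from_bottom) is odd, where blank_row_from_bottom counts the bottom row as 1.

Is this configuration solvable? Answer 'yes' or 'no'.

Inversions: 59
Blank is in row 1 (0-indexed from top), which is row 3 counting from the bottom (bottom = 1).
59 + 3 = 62, which is even, so the puzzle is not solvable.

Answer: no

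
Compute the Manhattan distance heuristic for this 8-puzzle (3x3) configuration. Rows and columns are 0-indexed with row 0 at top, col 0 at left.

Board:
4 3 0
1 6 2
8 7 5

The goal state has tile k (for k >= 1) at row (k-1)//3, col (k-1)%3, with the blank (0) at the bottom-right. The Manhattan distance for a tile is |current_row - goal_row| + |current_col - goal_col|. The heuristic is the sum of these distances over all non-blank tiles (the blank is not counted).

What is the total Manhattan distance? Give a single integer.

Tile 4: (0,0)->(1,0) = 1
Tile 3: (0,1)->(0,2) = 1
Tile 1: (1,0)->(0,0) = 1
Tile 6: (1,1)->(1,2) = 1
Tile 2: (1,2)->(0,1) = 2
Tile 8: (2,0)->(2,1) = 1
Tile 7: (2,1)->(2,0) = 1
Tile 5: (2,2)->(1,1) = 2
Sum: 1 + 1 + 1 + 1 + 2 + 1 + 1 + 2 = 10

Answer: 10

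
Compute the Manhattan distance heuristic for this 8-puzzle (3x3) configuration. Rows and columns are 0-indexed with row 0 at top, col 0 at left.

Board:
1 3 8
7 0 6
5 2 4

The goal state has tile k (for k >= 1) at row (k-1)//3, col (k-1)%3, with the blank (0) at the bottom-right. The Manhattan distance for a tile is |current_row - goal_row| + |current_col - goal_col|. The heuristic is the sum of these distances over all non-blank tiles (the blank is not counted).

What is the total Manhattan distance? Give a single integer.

Tile 1: (0,0)->(0,0) = 0
Tile 3: (0,1)->(0,2) = 1
Tile 8: (0,2)->(2,1) = 3
Tile 7: (1,0)->(2,0) = 1
Tile 6: (1,2)->(1,2) = 0
Tile 5: (2,0)->(1,1) = 2
Tile 2: (2,1)->(0,1) = 2
Tile 4: (2,2)->(1,0) = 3
Sum: 0 + 1 + 3 + 1 + 0 + 2 + 2 + 3 = 12

Answer: 12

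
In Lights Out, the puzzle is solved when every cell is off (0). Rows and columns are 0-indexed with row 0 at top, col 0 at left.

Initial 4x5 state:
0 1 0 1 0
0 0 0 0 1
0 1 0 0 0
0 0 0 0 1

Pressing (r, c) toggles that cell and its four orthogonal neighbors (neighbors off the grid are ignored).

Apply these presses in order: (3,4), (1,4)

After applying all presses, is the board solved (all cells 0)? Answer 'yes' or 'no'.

After press 1 at (3,4):
0 1 0 1 0
0 0 0 0 1
0 1 0 0 1
0 0 0 1 0

After press 2 at (1,4):
0 1 0 1 1
0 0 0 1 0
0 1 0 0 0
0 0 0 1 0

Lights still on: 6

Answer: no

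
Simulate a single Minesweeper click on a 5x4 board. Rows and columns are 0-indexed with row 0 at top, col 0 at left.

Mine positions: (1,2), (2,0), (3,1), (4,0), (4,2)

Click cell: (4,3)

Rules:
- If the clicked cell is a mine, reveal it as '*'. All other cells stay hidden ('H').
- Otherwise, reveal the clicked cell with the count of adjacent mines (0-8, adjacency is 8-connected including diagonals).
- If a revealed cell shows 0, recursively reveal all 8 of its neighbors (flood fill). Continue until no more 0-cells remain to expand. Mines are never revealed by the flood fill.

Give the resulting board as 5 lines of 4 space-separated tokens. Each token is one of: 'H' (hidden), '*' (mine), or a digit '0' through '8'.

H H H H
H H H H
H H H H
H H H H
H H H 1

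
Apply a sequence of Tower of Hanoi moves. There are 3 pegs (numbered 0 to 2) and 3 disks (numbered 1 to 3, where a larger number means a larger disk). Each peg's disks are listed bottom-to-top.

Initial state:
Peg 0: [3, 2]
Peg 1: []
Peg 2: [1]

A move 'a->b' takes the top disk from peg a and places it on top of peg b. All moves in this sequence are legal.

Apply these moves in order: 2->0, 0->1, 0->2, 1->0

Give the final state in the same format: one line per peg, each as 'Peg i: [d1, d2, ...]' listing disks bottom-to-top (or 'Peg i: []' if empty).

After move 1 (2->0):
Peg 0: [3, 2, 1]
Peg 1: []
Peg 2: []

After move 2 (0->1):
Peg 0: [3, 2]
Peg 1: [1]
Peg 2: []

After move 3 (0->2):
Peg 0: [3]
Peg 1: [1]
Peg 2: [2]

After move 4 (1->0):
Peg 0: [3, 1]
Peg 1: []
Peg 2: [2]

Answer: Peg 0: [3, 1]
Peg 1: []
Peg 2: [2]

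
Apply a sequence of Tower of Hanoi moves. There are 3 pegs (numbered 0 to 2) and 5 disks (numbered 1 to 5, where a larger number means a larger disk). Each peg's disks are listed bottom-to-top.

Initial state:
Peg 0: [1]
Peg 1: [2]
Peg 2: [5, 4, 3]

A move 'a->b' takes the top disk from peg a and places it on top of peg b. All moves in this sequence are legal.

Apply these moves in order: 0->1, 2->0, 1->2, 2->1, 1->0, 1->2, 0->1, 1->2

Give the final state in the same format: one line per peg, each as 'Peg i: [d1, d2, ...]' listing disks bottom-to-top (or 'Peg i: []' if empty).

After move 1 (0->1):
Peg 0: []
Peg 1: [2, 1]
Peg 2: [5, 4, 3]

After move 2 (2->0):
Peg 0: [3]
Peg 1: [2, 1]
Peg 2: [5, 4]

After move 3 (1->2):
Peg 0: [3]
Peg 1: [2]
Peg 2: [5, 4, 1]

After move 4 (2->1):
Peg 0: [3]
Peg 1: [2, 1]
Peg 2: [5, 4]

After move 5 (1->0):
Peg 0: [3, 1]
Peg 1: [2]
Peg 2: [5, 4]

After move 6 (1->2):
Peg 0: [3, 1]
Peg 1: []
Peg 2: [5, 4, 2]

After move 7 (0->1):
Peg 0: [3]
Peg 1: [1]
Peg 2: [5, 4, 2]

After move 8 (1->2):
Peg 0: [3]
Peg 1: []
Peg 2: [5, 4, 2, 1]

Answer: Peg 0: [3]
Peg 1: []
Peg 2: [5, 4, 2, 1]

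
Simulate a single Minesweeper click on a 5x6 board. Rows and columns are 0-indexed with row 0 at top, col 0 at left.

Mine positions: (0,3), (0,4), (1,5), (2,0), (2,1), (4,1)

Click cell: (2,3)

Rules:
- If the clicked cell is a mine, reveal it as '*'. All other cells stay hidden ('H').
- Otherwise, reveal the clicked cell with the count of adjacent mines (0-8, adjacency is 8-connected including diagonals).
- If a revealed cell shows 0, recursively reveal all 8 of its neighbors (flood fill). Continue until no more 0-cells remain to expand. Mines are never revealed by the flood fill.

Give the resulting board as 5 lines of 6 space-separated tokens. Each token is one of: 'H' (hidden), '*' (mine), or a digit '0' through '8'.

H H H H H H
H H 2 2 3 H
H H 1 0 1 1
H H 2 0 0 0
H H 1 0 0 0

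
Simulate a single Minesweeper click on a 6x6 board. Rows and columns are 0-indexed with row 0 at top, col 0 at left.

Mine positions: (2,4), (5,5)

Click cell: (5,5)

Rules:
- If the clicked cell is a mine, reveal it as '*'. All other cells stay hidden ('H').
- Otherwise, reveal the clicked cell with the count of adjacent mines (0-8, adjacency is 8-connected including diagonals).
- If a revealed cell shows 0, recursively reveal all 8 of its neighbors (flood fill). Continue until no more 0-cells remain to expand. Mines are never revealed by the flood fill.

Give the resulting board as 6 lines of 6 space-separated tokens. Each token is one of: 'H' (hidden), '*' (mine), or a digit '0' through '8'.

H H H H H H
H H H H H H
H H H H H H
H H H H H H
H H H H H H
H H H H H *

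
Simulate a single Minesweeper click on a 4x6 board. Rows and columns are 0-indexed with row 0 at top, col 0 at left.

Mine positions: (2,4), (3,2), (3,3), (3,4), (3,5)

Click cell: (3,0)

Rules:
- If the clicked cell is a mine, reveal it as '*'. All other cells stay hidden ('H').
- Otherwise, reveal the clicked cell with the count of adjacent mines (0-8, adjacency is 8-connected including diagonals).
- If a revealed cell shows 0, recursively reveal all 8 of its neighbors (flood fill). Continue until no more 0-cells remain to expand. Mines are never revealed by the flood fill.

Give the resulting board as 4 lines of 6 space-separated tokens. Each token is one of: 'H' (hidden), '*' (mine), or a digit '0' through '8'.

0 0 0 0 0 0
0 0 0 1 1 1
0 1 2 4 H H
0 1 H H H H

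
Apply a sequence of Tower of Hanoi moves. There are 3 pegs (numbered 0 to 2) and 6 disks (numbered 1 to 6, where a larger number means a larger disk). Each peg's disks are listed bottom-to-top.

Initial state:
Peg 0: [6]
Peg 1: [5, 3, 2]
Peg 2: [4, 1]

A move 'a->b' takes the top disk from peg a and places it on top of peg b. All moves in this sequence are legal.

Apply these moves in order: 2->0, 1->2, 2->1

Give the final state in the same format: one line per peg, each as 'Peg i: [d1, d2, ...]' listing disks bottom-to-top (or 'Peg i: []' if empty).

Answer: Peg 0: [6, 1]
Peg 1: [5, 3, 2]
Peg 2: [4]

Derivation:
After move 1 (2->0):
Peg 0: [6, 1]
Peg 1: [5, 3, 2]
Peg 2: [4]

After move 2 (1->2):
Peg 0: [6, 1]
Peg 1: [5, 3]
Peg 2: [4, 2]

After move 3 (2->1):
Peg 0: [6, 1]
Peg 1: [5, 3, 2]
Peg 2: [4]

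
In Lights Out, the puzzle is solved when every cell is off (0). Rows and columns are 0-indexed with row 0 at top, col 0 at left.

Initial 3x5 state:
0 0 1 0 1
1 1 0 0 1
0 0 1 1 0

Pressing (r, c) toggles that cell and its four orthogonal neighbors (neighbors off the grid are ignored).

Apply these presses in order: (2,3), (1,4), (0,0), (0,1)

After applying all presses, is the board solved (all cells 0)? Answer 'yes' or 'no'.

After press 1 at (2,3):
0 0 1 0 1
1 1 0 1 1
0 0 0 0 1

After press 2 at (1,4):
0 0 1 0 0
1 1 0 0 0
0 0 0 0 0

After press 3 at (0,0):
1 1 1 0 0
0 1 0 0 0
0 0 0 0 0

After press 4 at (0,1):
0 0 0 0 0
0 0 0 0 0
0 0 0 0 0

Lights still on: 0

Answer: yes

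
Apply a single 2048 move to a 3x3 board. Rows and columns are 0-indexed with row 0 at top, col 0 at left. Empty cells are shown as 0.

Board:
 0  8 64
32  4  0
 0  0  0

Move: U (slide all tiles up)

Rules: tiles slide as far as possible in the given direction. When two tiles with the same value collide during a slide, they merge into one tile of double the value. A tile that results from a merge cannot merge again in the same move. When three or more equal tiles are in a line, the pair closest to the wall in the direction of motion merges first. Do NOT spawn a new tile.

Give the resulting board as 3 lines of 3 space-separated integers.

Slide up:
col 0: [0, 32, 0] -> [32, 0, 0]
col 1: [8, 4, 0] -> [8, 4, 0]
col 2: [64, 0, 0] -> [64, 0, 0]

Answer: 32  8 64
 0  4  0
 0  0  0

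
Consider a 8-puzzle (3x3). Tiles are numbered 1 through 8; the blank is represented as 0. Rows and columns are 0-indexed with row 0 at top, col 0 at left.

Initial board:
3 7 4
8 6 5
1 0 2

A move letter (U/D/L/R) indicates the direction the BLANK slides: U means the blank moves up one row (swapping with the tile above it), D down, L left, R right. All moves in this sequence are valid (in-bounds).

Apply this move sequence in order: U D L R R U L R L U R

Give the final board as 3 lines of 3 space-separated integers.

After move 1 (U):
3 7 4
8 0 5
1 6 2

After move 2 (D):
3 7 4
8 6 5
1 0 2

After move 3 (L):
3 7 4
8 6 5
0 1 2

After move 4 (R):
3 7 4
8 6 5
1 0 2

After move 5 (R):
3 7 4
8 6 5
1 2 0

After move 6 (U):
3 7 4
8 6 0
1 2 5

After move 7 (L):
3 7 4
8 0 6
1 2 5

After move 8 (R):
3 7 4
8 6 0
1 2 5

After move 9 (L):
3 7 4
8 0 6
1 2 5

After move 10 (U):
3 0 4
8 7 6
1 2 5

After move 11 (R):
3 4 0
8 7 6
1 2 5

Answer: 3 4 0
8 7 6
1 2 5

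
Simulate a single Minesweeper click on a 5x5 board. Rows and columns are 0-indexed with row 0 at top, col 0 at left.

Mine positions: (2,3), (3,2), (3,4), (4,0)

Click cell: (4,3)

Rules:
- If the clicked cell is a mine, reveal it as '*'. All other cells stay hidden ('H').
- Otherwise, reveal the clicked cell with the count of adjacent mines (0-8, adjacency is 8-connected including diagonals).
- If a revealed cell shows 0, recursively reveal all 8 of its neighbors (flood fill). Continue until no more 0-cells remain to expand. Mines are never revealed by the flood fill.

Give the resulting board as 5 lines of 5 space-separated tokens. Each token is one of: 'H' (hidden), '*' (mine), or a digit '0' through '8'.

H H H H H
H H H H H
H H H H H
H H H H H
H H H 2 H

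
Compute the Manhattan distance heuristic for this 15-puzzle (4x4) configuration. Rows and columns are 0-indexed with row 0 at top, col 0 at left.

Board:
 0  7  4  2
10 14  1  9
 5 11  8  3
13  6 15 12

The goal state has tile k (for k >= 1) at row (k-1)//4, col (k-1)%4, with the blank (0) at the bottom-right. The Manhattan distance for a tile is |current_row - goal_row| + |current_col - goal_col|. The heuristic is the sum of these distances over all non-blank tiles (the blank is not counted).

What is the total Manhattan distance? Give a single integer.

Tile 7: at (0,1), goal (1,2), distance |0-1|+|1-2| = 2
Tile 4: at (0,2), goal (0,3), distance |0-0|+|2-3| = 1
Tile 2: at (0,3), goal (0,1), distance |0-0|+|3-1| = 2
Tile 10: at (1,0), goal (2,1), distance |1-2|+|0-1| = 2
Tile 14: at (1,1), goal (3,1), distance |1-3|+|1-1| = 2
Tile 1: at (1,2), goal (0,0), distance |1-0|+|2-0| = 3
Tile 9: at (1,3), goal (2,0), distance |1-2|+|3-0| = 4
Tile 5: at (2,0), goal (1,0), distance |2-1|+|0-0| = 1
Tile 11: at (2,1), goal (2,2), distance |2-2|+|1-2| = 1
Tile 8: at (2,2), goal (1,3), distance |2-1|+|2-3| = 2
Tile 3: at (2,3), goal (0,2), distance |2-0|+|3-2| = 3
Tile 13: at (3,0), goal (3,0), distance |3-3|+|0-0| = 0
Tile 6: at (3,1), goal (1,1), distance |3-1|+|1-1| = 2
Tile 15: at (3,2), goal (3,2), distance |3-3|+|2-2| = 0
Tile 12: at (3,3), goal (2,3), distance |3-2|+|3-3| = 1
Sum: 2 + 1 + 2 + 2 + 2 + 3 + 4 + 1 + 1 + 2 + 3 + 0 + 2 + 0 + 1 = 26

Answer: 26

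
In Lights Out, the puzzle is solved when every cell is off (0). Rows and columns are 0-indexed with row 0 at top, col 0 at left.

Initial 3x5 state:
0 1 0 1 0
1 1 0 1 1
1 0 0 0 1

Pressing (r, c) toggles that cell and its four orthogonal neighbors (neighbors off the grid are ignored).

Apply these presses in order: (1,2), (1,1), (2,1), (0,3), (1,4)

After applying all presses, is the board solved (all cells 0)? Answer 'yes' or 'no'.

Answer: yes

Derivation:
After press 1 at (1,2):
0 1 1 1 0
1 0 1 0 1
1 0 1 0 1

After press 2 at (1,1):
0 0 1 1 0
0 1 0 0 1
1 1 1 0 1

After press 3 at (2,1):
0 0 1 1 0
0 0 0 0 1
0 0 0 0 1

After press 4 at (0,3):
0 0 0 0 1
0 0 0 1 1
0 0 0 0 1

After press 5 at (1,4):
0 0 0 0 0
0 0 0 0 0
0 0 0 0 0

Lights still on: 0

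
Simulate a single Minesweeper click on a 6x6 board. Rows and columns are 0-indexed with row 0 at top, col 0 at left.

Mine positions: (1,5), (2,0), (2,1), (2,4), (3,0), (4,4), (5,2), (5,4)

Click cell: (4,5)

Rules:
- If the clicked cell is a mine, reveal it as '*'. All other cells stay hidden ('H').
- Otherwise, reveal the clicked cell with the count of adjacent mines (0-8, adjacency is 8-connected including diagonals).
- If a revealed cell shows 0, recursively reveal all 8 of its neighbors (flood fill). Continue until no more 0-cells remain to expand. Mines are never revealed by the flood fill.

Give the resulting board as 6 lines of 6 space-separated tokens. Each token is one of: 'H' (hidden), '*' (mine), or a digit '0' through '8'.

H H H H H H
H H H H H H
H H H H H H
H H H H H H
H H H H H 2
H H H H H H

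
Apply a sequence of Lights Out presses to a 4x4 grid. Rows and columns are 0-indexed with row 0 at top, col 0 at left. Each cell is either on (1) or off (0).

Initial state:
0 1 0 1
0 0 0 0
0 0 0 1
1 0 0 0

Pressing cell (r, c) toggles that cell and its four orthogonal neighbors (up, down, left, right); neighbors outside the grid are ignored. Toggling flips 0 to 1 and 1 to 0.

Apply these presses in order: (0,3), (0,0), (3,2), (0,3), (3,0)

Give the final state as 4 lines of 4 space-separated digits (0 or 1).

Answer: 1 0 0 1
1 0 0 0
1 0 1 1
0 0 1 1

Derivation:
After press 1 at (0,3):
0 1 1 0
0 0 0 1
0 0 0 1
1 0 0 0

After press 2 at (0,0):
1 0 1 0
1 0 0 1
0 0 0 1
1 0 0 0

After press 3 at (3,2):
1 0 1 0
1 0 0 1
0 0 1 1
1 1 1 1

After press 4 at (0,3):
1 0 0 1
1 0 0 0
0 0 1 1
1 1 1 1

After press 5 at (3,0):
1 0 0 1
1 0 0 0
1 0 1 1
0 0 1 1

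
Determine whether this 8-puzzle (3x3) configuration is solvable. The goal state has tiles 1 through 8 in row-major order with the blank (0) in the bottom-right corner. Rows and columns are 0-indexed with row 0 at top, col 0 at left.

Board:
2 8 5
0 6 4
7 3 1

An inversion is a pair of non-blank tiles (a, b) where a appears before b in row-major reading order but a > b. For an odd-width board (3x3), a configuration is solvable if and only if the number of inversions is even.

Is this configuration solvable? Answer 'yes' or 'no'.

Inversions (pairs i<j in row-major order where tile[i] > tile[j] > 0): 18
18 is even, so the puzzle is solvable.

Answer: yes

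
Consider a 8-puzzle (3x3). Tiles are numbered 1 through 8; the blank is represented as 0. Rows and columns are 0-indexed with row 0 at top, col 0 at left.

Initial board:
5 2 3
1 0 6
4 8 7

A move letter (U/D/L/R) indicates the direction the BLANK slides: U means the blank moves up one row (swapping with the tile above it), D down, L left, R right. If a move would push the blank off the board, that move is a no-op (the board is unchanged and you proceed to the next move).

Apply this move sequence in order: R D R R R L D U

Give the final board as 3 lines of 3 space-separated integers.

After move 1 (R):
5 2 3
1 6 0
4 8 7

After move 2 (D):
5 2 3
1 6 7
4 8 0

After move 3 (R):
5 2 3
1 6 7
4 8 0

After move 4 (R):
5 2 3
1 6 7
4 8 0

After move 5 (R):
5 2 3
1 6 7
4 8 0

After move 6 (L):
5 2 3
1 6 7
4 0 8

After move 7 (D):
5 2 3
1 6 7
4 0 8

After move 8 (U):
5 2 3
1 0 7
4 6 8

Answer: 5 2 3
1 0 7
4 6 8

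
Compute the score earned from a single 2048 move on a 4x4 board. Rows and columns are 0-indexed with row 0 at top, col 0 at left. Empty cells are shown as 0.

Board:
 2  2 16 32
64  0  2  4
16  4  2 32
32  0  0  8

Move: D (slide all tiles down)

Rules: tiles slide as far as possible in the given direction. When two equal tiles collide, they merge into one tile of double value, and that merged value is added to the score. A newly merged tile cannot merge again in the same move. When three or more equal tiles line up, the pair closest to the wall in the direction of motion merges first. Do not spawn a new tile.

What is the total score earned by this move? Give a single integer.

Slide down:
col 0: [2, 64, 16, 32] -> [2, 64, 16, 32]  score +0 (running 0)
col 1: [2, 0, 4, 0] -> [0, 0, 2, 4]  score +0 (running 0)
col 2: [16, 2, 2, 0] -> [0, 0, 16, 4]  score +4 (running 4)
col 3: [32, 4, 32, 8] -> [32, 4, 32, 8]  score +0 (running 4)
Board after move:
 2  0  0 32
64  0  0  4
16  2 16 32
32  4  4  8

Answer: 4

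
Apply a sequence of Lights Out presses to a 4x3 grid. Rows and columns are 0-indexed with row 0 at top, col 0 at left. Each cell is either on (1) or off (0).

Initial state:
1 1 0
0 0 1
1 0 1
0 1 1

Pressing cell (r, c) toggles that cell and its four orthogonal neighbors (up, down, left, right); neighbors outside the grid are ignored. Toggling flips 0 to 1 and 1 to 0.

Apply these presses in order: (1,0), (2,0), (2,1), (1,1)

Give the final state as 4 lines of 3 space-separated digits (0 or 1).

Answer: 0 0 0
1 1 0
0 1 0
1 0 1

Derivation:
After press 1 at (1,0):
0 1 0
1 1 1
0 0 1
0 1 1

After press 2 at (2,0):
0 1 0
0 1 1
1 1 1
1 1 1

After press 3 at (2,1):
0 1 0
0 0 1
0 0 0
1 0 1

After press 4 at (1,1):
0 0 0
1 1 0
0 1 0
1 0 1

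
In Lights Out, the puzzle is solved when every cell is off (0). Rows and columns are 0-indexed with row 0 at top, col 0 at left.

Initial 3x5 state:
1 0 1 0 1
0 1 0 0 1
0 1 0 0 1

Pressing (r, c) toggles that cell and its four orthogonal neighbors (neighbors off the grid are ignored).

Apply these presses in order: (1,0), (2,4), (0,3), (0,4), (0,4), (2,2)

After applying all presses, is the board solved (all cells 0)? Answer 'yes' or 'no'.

After press 1 at (1,0):
0 0 1 0 1
1 0 0 0 1
1 1 0 0 1

After press 2 at (2,4):
0 0 1 0 1
1 0 0 0 0
1 1 0 1 0

After press 3 at (0,3):
0 0 0 1 0
1 0 0 1 0
1 1 0 1 0

After press 4 at (0,4):
0 0 0 0 1
1 0 0 1 1
1 1 0 1 0

After press 5 at (0,4):
0 0 0 1 0
1 0 0 1 0
1 1 0 1 0

After press 6 at (2,2):
0 0 0 1 0
1 0 1 1 0
1 0 1 0 0

Lights still on: 6

Answer: no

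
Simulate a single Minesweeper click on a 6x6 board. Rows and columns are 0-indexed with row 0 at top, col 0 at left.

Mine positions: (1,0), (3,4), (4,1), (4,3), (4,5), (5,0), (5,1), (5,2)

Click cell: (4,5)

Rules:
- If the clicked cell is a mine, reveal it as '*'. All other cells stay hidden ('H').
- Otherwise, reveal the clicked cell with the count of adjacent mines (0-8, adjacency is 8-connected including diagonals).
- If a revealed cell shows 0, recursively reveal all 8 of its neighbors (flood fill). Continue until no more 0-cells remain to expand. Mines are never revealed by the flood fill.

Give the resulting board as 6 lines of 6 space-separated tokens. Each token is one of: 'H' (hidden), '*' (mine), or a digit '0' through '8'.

H H H H H H
H H H H H H
H H H H H H
H H H H H H
H H H H H *
H H H H H H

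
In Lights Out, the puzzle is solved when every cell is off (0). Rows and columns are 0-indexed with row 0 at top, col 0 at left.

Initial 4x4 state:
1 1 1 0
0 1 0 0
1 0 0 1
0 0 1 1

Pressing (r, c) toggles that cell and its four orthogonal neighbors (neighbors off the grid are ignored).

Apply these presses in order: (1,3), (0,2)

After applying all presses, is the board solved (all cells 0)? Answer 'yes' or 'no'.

After press 1 at (1,3):
1 1 1 1
0 1 1 1
1 0 0 0
0 0 1 1

After press 2 at (0,2):
1 0 0 0
0 1 0 1
1 0 0 0
0 0 1 1

Lights still on: 6

Answer: no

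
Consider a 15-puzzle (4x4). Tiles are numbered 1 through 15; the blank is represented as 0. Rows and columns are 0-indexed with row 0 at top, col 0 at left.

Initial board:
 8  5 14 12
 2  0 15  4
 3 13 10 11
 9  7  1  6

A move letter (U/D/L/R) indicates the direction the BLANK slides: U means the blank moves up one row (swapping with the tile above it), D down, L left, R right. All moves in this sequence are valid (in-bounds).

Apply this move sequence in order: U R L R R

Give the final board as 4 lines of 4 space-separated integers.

After move 1 (U):
 8  0 14 12
 2  5 15  4
 3 13 10 11
 9  7  1  6

After move 2 (R):
 8 14  0 12
 2  5 15  4
 3 13 10 11
 9  7  1  6

After move 3 (L):
 8  0 14 12
 2  5 15  4
 3 13 10 11
 9  7  1  6

After move 4 (R):
 8 14  0 12
 2  5 15  4
 3 13 10 11
 9  7  1  6

After move 5 (R):
 8 14 12  0
 2  5 15  4
 3 13 10 11
 9  7  1  6

Answer:  8 14 12  0
 2  5 15  4
 3 13 10 11
 9  7  1  6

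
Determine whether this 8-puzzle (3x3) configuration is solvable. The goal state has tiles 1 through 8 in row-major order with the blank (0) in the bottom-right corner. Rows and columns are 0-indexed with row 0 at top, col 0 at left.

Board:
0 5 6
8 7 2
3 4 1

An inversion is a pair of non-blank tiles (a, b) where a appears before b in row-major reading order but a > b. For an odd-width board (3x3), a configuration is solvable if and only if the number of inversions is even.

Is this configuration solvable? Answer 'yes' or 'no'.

Inversions (pairs i<j in row-major order where tile[i] > tile[j] > 0): 20
20 is even, so the puzzle is solvable.

Answer: yes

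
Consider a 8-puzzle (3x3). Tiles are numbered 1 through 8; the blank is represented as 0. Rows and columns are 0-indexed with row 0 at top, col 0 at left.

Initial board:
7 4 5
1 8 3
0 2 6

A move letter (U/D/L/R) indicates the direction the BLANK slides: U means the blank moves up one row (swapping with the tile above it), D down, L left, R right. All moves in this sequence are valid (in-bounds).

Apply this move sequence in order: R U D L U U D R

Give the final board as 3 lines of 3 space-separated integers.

After move 1 (R):
7 4 5
1 8 3
2 0 6

After move 2 (U):
7 4 5
1 0 3
2 8 6

After move 3 (D):
7 4 5
1 8 3
2 0 6

After move 4 (L):
7 4 5
1 8 3
0 2 6

After move 5 (U):
7 4 5
0 8 3
1 2 6

After move 6 (U):
0 4 5
7 8 3
1 2 6

After move 7 (D):
7 4 5
0 8 3
1 2 6

After move 8 (R):
7 4 5
8 0 3
1 2 6

Answer: 7 4 5
8 0 3
1 2 6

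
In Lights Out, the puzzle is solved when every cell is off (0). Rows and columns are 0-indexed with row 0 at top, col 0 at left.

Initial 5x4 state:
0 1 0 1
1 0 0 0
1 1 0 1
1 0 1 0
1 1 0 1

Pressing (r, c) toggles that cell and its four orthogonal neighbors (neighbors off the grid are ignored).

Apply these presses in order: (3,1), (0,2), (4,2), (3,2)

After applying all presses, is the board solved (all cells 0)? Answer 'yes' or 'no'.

After press 1 at (3,1):
0 1 0 1
1 0 0 0
1 0 0 1
0 1 0 0
1 0 0 1

After press 2 at (0,2):
0 0 1 0
1 0 1 0
1 0 0 1
0 1 0 0
1 0 0 1

After press 3 at (4,2):
0 0 1 0
1 0 1 0
1 0 0 1
0 1 1 0
1 1 1 0

After press 4 at (3,2):
0 0 1 0
1 0 1 0
1 0 1 1
0 0 0 1
1 1 0 0

Lights still on: 9

Answer: no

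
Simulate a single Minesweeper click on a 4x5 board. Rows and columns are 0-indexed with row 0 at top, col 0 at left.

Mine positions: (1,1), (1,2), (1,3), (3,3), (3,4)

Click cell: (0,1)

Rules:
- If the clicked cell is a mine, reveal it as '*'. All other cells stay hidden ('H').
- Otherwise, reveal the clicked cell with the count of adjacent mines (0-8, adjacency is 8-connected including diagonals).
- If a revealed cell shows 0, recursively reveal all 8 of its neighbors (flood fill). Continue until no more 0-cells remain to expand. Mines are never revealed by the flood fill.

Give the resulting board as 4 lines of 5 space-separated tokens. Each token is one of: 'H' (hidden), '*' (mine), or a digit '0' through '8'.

H 2 H H H
H H H H H
H H H H H
H H H H H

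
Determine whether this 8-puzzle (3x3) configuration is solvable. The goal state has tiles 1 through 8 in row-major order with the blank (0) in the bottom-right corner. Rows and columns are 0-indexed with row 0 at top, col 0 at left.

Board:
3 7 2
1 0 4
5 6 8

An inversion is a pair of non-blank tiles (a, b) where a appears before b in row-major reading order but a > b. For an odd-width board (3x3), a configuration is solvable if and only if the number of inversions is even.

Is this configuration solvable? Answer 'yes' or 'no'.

Inversions (pairs i<j in row-major order where tile[i] > tile[j] > 0): 8
8 is even, so the puzzle is solvable.

Answer: yes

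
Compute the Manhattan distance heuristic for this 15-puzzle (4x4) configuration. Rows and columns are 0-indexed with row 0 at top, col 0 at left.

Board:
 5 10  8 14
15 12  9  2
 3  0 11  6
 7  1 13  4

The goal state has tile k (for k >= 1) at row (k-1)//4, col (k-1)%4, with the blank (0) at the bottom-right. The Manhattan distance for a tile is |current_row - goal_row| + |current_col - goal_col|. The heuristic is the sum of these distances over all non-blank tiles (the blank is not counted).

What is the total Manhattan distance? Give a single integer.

Tile 5: at (0,0), goal (1,0), distance |0-1|+|0-0| = 1
Tile 10: at (0,1), goal (2,1), distance |0-2|+|1-1| = 2
Tile 8: at (0,2), goal (1,3), distance |0-1|+|2-3| = 2
Tile 14: at (0,3), goal (3,1), distance |0-3|+|3-1| = 5
Tile 15: at (1,0), goal (3,2), distance |1-3|+|0-2| = 4
Tile 12: at (1,1), goal (2,3), distance |1-2|+|1-3| = 3
Tile 9: at (1,2), goal (2,0), distance |1-2|+|2-0| = 3
Tile 2: at (1,3), goal (0,1), distance |1-0|+|3-1| = 3
Tile 3: at (2,0), goal (0,2), distance |2-0|+|0-2| = 4
Tile 11: at (2,2), goal (2,2), distance |2-2|+|2-2| = 0
Tile 6: at (2,3), goal (1,1), distance |2-1|+|3-1| = 3
Tile 7: at (3,0), goal (1,2), distance |3-1|+|0-2| = 4
Tile 1: at (3,1), goal (0,0), distance |3-0|+|1-0| = 4
Tile 13: at (3,2), goal (3,0), distance |3-3|+|2-0| = 2
Tile 4: at (3,3), goal (0,3), distance |3-0|+|3-3| = 3
Sum: 1 + 2 + 2 + 5 + 4 + 3 + 3 + 3 + 4 + 0 + 3 + 4 + 4 + 2 + 3 = 43

Answer: 43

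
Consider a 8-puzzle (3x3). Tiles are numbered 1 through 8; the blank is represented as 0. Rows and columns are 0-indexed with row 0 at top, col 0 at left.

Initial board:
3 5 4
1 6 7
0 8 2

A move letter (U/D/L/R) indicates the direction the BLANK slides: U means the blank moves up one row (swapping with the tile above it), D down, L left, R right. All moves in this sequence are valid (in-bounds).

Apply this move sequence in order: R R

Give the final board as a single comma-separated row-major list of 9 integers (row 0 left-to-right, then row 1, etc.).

After move 1 (R):
3 5 4
1 6 7
8 0 2

After move 2 (R):
3 5 4
1 6 7
8 2 0

Answer: 3, 5, 4, 1, 6, 7, 8, 2, 0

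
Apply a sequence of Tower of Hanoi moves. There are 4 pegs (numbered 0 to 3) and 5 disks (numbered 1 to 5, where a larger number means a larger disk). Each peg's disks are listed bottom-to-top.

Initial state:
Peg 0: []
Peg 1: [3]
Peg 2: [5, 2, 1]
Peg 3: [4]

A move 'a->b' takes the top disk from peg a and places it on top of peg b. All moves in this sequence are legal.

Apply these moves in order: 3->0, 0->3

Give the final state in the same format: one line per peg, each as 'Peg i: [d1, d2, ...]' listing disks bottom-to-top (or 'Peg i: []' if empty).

Answer: Peg 0: []
Peg 1: [3]
Peg 2: [5, 2, 1]
Peg 3: [4]

Derivation:
After move 1 (3->0):
Peg 0: [4]
Peg 1: [3]
Peg 2: [5, 2, 1]
Peg 3: []

After move 2 (0->3):
Peg 0: []
Peg 1: [3]
Peg 2: [5, 2, 1]
Peg 3: [4]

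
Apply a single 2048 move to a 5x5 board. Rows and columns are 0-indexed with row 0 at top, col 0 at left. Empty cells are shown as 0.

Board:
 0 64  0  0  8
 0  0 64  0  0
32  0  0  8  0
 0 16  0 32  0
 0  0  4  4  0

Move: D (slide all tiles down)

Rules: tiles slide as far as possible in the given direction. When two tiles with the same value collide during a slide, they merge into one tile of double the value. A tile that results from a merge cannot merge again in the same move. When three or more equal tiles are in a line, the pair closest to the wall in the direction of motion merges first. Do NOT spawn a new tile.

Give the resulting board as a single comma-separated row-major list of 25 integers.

Answer: 0, 0, 0, 0, 0, 0, 0, 0, 0, 0, 0, 0, 0, 8, 0, 0, 64, 64, 32, 0, 32, 16, 4, 4, 8

Derivation:
Slide down:
col 0: [0, 0, 32, 0, 0] -> [0, 0, 0, 0, 32]
col 1: [64, 0, 0, 16, 0] -> [0, 0, 0, 64, 16]
col 2: [0, 64, 0, 0, 4] -> [0, 0, 0, 64, 4]
col 3: [0, 0, 8, 32, 4] -> [0, 0, 8, 32, 4]
col 4: [8, 0, 0, 0, 0] -> [0, 0, 0, 0, 8]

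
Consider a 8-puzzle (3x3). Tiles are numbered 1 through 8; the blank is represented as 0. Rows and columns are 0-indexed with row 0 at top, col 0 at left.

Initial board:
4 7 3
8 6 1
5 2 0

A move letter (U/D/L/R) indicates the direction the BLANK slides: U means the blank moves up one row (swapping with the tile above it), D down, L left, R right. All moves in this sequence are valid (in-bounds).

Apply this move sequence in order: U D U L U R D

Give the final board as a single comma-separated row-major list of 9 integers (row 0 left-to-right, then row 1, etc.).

After move 1 (U):
4 7 3
8 6 0
5 2 1

After move 2 (D):
4 7 3
8 6 1
5 2 0

After move 3 (U):
4 7 3
8 6 0
5 2 1

After move 4 (L):
4 7 3
8 0 6
5 2 1

After move 5 (U):
4 0 3
8 7 6
5 2 1

After move 6 (R):
4 3 0
8 7 6
5 2 1

After move 7 (D):
4 3 6
8 7 0
5 2 1

Answer: 4, 3, 6, 8, 7, 0, 5, 2, 1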